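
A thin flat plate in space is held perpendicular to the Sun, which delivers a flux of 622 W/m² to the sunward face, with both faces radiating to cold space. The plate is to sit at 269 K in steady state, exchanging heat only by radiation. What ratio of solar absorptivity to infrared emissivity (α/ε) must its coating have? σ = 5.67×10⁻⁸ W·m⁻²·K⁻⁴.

α/ε ≈ 0.955

Balance: αS·A = εσ·2A·T⁴ ⇒ α/ε = 2σT⁴/S.
α/ε = 2·5.67×10⁻⁸·(269)⁴/622 = 2·5.67×10⁻⁸·5.236×10⁹/622.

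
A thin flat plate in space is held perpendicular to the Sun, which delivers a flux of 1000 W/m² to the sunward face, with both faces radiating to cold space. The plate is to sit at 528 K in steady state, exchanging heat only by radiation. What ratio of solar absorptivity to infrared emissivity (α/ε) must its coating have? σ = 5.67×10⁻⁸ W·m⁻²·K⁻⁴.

Balance: αS·A = εσ·2A·T⁴ ⇒ α/ε = 2σT⁴/S.
α/ε = 2·5.67×10⁻⁸·(528)⁴/1000 = 2·5.67×10⁻⁸·7.772×10¹⁰/1000.

α/ε ≈ 8.81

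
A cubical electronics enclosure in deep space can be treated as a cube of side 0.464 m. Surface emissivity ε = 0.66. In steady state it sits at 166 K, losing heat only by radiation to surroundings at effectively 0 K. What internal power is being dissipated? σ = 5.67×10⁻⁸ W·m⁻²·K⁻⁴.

P ≈ 36.7 W

Steady state: P = εσA T⁴.
A = 6L² = 1.292 m²; T⁴ = (166)⁴ = 7.593×10⁸ K⁴.
P = 0.66 × 5.67×10⁻⁸ × 1.292 × 7.593×10⁸.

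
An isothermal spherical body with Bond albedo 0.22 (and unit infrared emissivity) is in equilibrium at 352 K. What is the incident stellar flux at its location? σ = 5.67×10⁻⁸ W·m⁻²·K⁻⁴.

S ≈ 4460 W/m²

(1−a)S·πr² = σ·4πr²·T⁴ ⇒ S = 4σT⁴/(1−a).
S = 4·5.67×10⁻⁸·1.535×10¹⁰/0.780.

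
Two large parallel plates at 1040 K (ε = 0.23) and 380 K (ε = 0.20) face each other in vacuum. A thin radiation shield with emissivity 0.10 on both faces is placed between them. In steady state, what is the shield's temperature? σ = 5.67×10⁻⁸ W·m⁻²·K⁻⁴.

In steady state the net flux on the hot side equals that on the cold side.
σ(T₁⁴−T_s⁴)/D₁ = σ(T_s⁴−T₂⁴)/D₂, with D₁ = 1/ε₁+1/ε_s−1 = 13.35, D₂ = 1/ε_s+1/ε₂−1 = 14.00.
Solve for T_s⁴: T_s⁴ = (D₂·T₁⁴ + D₁·T₂⁴)/(D₁+D₂) = 6.091×10¹¹ K⁴.

T_s ≈ 883 K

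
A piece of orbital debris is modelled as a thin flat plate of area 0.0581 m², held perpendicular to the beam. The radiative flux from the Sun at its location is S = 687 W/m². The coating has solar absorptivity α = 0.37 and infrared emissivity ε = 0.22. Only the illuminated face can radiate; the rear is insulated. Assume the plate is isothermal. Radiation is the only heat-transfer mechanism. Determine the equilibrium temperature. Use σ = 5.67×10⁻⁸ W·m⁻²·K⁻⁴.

T ≈ 378 K

At equilibrium, absorbed power = emitted power.
Absorbing cross-section = A = 0.05810 m²; emitting surface = A = 0.05810 m² (ratio 1).
αS·A_cross = εσ·A_surf·T⁴  ⇒  T⁴ = αS/(ε·1σ).
T⁴ = 0.370·687/(0.22·1·5.67×10⁻⁸) = 2.038×10¹⁰ K⁴.
T = (2.038×10¹⁰)^(1/4).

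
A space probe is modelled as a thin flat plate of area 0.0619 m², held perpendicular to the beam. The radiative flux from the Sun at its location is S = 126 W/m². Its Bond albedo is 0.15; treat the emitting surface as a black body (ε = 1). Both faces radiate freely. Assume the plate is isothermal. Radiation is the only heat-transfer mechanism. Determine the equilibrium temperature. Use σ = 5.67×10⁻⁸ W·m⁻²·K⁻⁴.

At equilibrium, absorbed power = emitted power.
Absorbing cross-section = A = 0.06190 m²; emitting surface = 2A = 0.1238 m² (ratio 2).
(1−a)S·A_cross = εσ·A_surf·T⁴  ⇒  T⁴ = (1−a)S/(2σ).
T⁴ = 0.850·126/(2·5.67×10⁻⁸) = 9.444×10⁸ K⁴.
T = (9.444×10⁸)^(1/4).

T ≈ 175 K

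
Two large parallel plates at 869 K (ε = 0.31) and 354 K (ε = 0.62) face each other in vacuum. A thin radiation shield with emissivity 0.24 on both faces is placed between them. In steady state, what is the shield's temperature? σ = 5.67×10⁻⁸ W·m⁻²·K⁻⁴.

In steady state the net flux on the hot side equals that on the cold side.
σ(T₁⁴−T_s⁴)/D₁ = σ(T_s⁴−T₂⁴)/D₂, with D₁ = 1/ε₁+1/ε_s−1 = 6.392, D₂ = 1/ε_s+1/ε₂−1 = 4.780.
Solve for T_s⁴: T_s⁴ = (D₂·T₁⁴ + D₁·T₂⁴)/(D₁+D₂) = 2.530×10¹¹ K⁴.

T_s ≈ 709 K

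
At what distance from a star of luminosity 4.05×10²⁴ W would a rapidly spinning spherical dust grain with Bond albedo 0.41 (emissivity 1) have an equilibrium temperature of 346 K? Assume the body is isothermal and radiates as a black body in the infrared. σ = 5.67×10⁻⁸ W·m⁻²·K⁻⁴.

For an isothermal black-emitting sphere, (1−a)S·πr² = σ·4πr²·T⁴ ⇒ S = 4σT⁴/(1−a).
S = 4·5.67×10⁻⁸·(346)⁴/0.590 = 5509 W/m².
Flux falls as S = L/(4πd²), so d = √(L/(4πS)) = √(4.05×10²⁴/(4π·5509)).

d ≈ 7.65×10⁹ m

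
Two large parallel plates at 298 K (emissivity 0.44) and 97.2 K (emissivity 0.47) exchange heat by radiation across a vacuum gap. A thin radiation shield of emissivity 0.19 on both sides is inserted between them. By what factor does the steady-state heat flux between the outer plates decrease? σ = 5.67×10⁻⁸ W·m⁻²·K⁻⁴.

Without shield: q₀ = σΔ(T⁴)/(1/ε₁+1/ε₂−1) with denominator 3.400.
With shield the two gaps are in series; the resistances add: (1/ε₁+1/ε_s−1)+(1/ε_s+1/ε₂−1) = 6.536+6.391 = 12.93.
Heat-flux ratio q₀/q = 12.93/3.400.

factor ≈ 3.80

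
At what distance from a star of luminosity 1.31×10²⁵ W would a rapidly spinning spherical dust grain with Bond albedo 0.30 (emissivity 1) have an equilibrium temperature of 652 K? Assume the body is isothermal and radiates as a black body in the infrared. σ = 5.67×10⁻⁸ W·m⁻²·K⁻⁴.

d ≈ 4.22×10⁹ m

For an isothermal black-emitting sphere, (1−a)S·πr² = σ·4πr²·T⁴ ⇒ S = 4σT⁴/(1−a).
S = 4·5.67×10⁻⁸·(652)⁴/0.700 = 58550 W/m².
Flux falls as S = L/(4πd²), so d = √(L/(4πS)) = √(1.31×10²⁵/(4π·58550)).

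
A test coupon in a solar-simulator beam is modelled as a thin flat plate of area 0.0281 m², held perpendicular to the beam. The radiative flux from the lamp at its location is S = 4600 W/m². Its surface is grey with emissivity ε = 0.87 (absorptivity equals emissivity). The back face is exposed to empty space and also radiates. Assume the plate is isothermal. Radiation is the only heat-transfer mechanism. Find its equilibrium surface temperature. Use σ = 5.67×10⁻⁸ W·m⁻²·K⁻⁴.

T ≈ 449 K

At equilibrium, absorbed power = emitted power.
Absorbing cross-section = A = 0.02810 m²; emitting surface = 2A = 0.05620 m² (ratio 2).
εS·A_cross = εσ·A_surf·T⁴  ⇒  T⁴ = S/(2σ)   (ε cancels).
T⁴ = 4600/(2·5.67×10⁻⁸) = 4.056×10¹⁰ K⁴.
T = (4.056×10¹⁰)^(1/4).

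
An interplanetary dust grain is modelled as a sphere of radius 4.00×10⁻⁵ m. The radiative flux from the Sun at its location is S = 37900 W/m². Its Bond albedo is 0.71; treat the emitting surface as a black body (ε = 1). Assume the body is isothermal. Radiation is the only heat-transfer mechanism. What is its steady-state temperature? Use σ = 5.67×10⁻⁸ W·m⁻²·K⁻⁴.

At equilibrium, absorbed power = emitted power.
Absorbing cross-section = πr² = 5.027×10⁻⁹ m²; emitting surface = 4πr² = 2.011×10⁻⁸ m² (ratio 4).
(1−a)S·A_cross = εσ·A_surf·T⁴  ⇒  T⁴ = (1−a)S/(4σ).
T⁴ = 0.290·37900/(4·5.67×10⁻⁸) = 4.846×10¹⁰ K⁴.
T = (4.846×10¹⁰)^(1/4).

T ≈ 469 K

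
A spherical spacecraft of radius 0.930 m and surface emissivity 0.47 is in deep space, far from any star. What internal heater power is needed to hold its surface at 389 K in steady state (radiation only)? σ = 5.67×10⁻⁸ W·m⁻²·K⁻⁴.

P = εσ·4πr²·T⁴.
4πr² = 10.87 m²; T⁴ = 2.290×10¹⁰ K⁴.
P = 0.47·5.67×10⁻⁸·10.87·2.290×10¹⁰.

P ≈ 6630 W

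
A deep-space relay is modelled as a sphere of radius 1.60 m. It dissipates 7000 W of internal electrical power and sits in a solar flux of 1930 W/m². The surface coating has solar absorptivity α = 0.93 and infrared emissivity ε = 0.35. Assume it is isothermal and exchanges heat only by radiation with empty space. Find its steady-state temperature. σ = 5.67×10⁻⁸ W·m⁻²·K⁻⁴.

At steady state, absorbed solar power + internal power = radiated power.
Absorbed: α·S·A_cross = 0.93·1930·8.042 = 14440 W (cross-section πr²).
Total input = 14440 + 7000 = 21440 W.
Radiated: εσ·A_surf·T⁴ with A_surf = 4πr² = 32.17 m².
T⁴ = 21440/(0.35·5.67×10⁻⁸·32.17) = 3.358×10¹⁰ K⁴.

T ≈ 428 K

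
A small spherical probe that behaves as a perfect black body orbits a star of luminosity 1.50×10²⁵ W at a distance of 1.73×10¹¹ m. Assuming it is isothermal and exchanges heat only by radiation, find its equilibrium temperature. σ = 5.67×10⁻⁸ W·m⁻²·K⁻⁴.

T ≈ 115 K

First find the stellar flux at distance d: S = L/(4πd²) = 1.50×10²⁵/(4π·(1.73×10¹¹)²) = 39.88 W/m².
For an isothermal sphere, absorbed (1−a)S·πr² = emitted σ·4πr²·T⁴, so T⁴ = (1−a)S/(4σ).
T⁴ = 1.00·39.88/(4·5.67×10⁻⁸) = 1.759×10⁸ K⁴.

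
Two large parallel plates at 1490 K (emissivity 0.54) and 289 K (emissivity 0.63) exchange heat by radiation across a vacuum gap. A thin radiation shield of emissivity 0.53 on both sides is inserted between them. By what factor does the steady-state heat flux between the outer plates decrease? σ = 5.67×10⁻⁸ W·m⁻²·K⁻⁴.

Without shield: q₀ = σΔ(T⁴)/(1/ε₁+1/ε₂−1) with denominator 2.439.
With shield the two gaps are in series; the resistances add: (1/ε₁+1/ε_s−1)+(1/ε_s+1/ε₂−1) = 2.739+2.474 = 5.213.
Heat-flux ratio q₀/q = 5.213/2.439.

factor ≈ 2.14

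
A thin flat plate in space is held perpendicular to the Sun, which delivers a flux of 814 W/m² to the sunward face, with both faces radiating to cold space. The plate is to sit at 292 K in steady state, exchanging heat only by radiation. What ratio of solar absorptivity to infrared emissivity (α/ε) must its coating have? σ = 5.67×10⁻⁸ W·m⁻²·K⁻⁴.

Balance: αS·A = εσ·2A·T⁴ ⇒ α/ε = 2σT⁴/S.
α/ε = 2·5.67×10⁻⁸·(292)⁴/814 = 2·5.67×10⁻⁸·7.270×10⁹/814.

α/ε ≈ 1.01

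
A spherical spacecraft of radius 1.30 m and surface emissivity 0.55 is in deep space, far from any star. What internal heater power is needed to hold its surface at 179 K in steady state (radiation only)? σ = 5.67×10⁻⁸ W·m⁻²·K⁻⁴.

P ≈ 680 W

P = εσ·4πr²·T⁴.
4πr² = 21.24 m²; T⁴ = 1.027×10⁹ K⁴.
P = 0.55·5.67×10⁻⁸·21.24·1.027×10⁹.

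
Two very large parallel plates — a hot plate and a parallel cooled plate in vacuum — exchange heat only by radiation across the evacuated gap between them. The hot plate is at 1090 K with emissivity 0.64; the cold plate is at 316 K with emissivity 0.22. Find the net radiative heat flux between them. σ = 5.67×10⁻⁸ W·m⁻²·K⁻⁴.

q ≈ 15600 W/m²

For two infinite grey parallel plates, q = σ(T₁⁴ − T₂⁴)/(1/ε₁ + 1/ε₂ − 1).
T₁⁴ − T₂⁴ = 1.412×10¹² − 9.971×10⁹ = 1.402×10¹² K⁴.
1/ε₁ + 1/ε₂ − 1 = 1.562 + 4.545 − 1 = 5.108.
q = 5.67×10⁻⁸ × 1.402×10¹² / 5.108.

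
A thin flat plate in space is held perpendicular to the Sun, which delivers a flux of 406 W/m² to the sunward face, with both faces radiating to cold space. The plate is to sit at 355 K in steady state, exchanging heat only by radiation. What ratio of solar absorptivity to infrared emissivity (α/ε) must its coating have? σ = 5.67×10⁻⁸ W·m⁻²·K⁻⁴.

Balance: αS·A = εσ·2A·T⁴ ⇒ α/ε = 2σT⁴/S.
α/ε = 2·5.67×10⁻⁸·(355)⁴/406 = 2·5.67×10⁻⁸·1.588×10¹⁰/406.

α/ε ≈ 4.44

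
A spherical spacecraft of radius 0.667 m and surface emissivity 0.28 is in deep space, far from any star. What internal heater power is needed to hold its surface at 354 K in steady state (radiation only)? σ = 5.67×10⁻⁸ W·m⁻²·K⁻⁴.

P = εσ·4πr²·T⁴.
4πr² = 5.591 m²; T⁴ = 1.570×10¹⁰ K⁴.
P = 0.28·5.67×10⁻⁸·5.591·1.570×10¹⁰.

P ≈ 1390 W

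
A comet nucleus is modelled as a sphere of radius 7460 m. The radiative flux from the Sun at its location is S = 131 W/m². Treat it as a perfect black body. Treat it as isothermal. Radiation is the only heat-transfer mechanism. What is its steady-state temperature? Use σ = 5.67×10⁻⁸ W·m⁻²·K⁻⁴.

At equilibrium, absorbed power = emitted power.
Absorbing cross-section = πr² = 1.748×10⁸ m²; emitting surface = 4πr² = 6.993×10⁸ m² (ratio 4).
S·A_cross = εσ·A_surf·T⁴  ⇒  T⁴ = S/(4σ).
T⁴ = 1.00·131/(4·5.67×10⁻⁸) = 5.776×10⁸ K⁴.
T = (5.776×10⁸)^(1/4).

T ≈ 155 K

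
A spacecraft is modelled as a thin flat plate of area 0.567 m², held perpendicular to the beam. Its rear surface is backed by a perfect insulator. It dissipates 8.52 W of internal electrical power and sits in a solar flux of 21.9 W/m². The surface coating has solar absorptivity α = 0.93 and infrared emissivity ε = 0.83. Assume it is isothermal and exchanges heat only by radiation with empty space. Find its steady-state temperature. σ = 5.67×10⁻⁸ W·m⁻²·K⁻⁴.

T ≈ 166 K

At steady state, absorbed solar power + internal power = radiated power.
Absorbed: α·S·A_cross = 0.93·21.9·0.5670 = 11.55 W (cross-section A).
Total input = 11.55 + 8.52 = 20.07 W.
Radiated: εσ·A_surf·T⁴ with A_surf = A = 0.5670 m².
T⁴ = 20.07/(0.83·5.67×10⁻⁸·0.5670) = 7.521×10⁸ K⁴.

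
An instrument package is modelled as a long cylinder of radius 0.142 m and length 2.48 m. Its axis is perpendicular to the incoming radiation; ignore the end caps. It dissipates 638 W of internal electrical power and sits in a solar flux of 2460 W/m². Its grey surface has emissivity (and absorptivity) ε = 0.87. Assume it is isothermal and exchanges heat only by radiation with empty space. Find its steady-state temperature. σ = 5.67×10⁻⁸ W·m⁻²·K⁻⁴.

T ≈ 374 K

At steady state, absorbed solar power + internal power = radiated power.
Absorbed: α·S·A_cross = 0.87·2460·0.7043 = 1507 W (cross-section 2rL).
Total input = 1507 + 638 = 2145 W.
Radiated: εσ·A_surf·T⁴ with A_surf = 2πrL = 2.213 m².
T⁴ = 2145/(0.87·5.67×10⁻⁸·2.213) = 1.966×10¹⁰ K⁴.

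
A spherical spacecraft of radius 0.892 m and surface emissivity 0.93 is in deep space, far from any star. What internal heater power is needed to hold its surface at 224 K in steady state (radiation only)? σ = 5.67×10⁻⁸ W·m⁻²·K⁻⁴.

P = εσ·4πr²·T⁴.
4πr² = 9.999 m²; T⁴ = 2.518×10⁹ K⁴.
P = 0.93·5.67×10⁻⁸·9.999·2.518×10⁹.

P ≈ 1330 W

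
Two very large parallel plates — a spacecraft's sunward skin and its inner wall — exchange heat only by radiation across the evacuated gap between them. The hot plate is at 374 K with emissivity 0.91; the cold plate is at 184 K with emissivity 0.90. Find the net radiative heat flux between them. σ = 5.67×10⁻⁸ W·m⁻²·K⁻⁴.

q ≈ 863 W/m²

For two infinite grey parallel plates, q = σ(T₁⁴ − T₂⁴)/(1/ε₁ + 1/ε₂ − 1).
T₁⁴ − T₂⁴ = 1.957×10¹⁰ − 1.146×10⁹ = 1.842×10¹⁰ K⁴.
1/ε₁ + 1/ε₂ − 1 = 1.099 + 1.111 − 1 = 1.210.
q = 5.67×10⁻⁸ × 1.842×10¹⁰ / 1.210.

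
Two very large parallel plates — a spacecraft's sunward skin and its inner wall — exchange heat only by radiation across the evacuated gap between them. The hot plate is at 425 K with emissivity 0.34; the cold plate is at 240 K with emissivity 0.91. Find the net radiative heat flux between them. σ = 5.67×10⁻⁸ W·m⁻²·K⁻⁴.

q ≈ 547 W/m²

For two infinite grey parallel plates, q = σ(T₁⁴ − T₂⁴)/(1/ε₁ + 1/ε₂ − 1).
T₁⁴ − T₂⁴ = 3.263×10¹⁰ − 3.318×10⁹ = 2.931×10¹⁰ K⁴.
1/ε₁ + 1/ε₂ − 1 = 2.941 + 1.099 − 1 = 3.040.
q = 5.67×10⁻⁸ × 2.931×10¹⁰ / 3.040.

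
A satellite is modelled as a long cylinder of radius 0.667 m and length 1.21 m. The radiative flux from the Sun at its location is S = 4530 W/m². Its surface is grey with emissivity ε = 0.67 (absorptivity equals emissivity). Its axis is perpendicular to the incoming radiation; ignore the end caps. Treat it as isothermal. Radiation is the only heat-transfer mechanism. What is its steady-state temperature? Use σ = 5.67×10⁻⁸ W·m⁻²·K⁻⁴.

At equilibrium, absorbed power = emitted power.
Absorbing cross-section = 2rL = 1.614 m²; emitting surface = 2πrL = 5.071 m² (ratio π).
εS·A_cross = εσ·A_surf·T⁴  ⇒  T⁴ = S/(πσ)   (ε cancels).
T⁴ = 4530/(π·5.67×10⁻⁸) = 2.543×10¹⁰ K⁴.
T = (2.543×10¹⁰)^(1/4).

T ≈ 399 K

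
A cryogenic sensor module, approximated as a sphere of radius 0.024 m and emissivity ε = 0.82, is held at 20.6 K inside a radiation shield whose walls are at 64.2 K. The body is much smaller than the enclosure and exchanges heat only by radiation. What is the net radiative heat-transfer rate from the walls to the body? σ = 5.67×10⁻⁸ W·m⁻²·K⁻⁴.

For a small grey body in a large enclosure: P_net = εσA(T_body⁴ − T_wall⁴).
A = 4πr² = 0.007238 m²; T_body⁴ − T_wall⁴ = 1.801×10⁵ − 1.699×10⁷ = -1.681×10⁷ K⁴.
|P_net| = 0.82·5.67×10⁻⁸·0.007238·1.681×10⁷.

P_net ≈ 0.00566 W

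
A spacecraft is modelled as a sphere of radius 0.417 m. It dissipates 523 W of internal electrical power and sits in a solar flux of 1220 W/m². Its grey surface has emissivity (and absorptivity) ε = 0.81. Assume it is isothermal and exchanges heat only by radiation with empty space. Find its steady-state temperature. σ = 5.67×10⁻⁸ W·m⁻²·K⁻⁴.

At steady state, absorbed solar power + internal power = radiated power.
Absorbed: α·S·A_cross = 0.81·1220·0.5463 = 539.8 W (cross-section πr²).
Total input = 539.8 + 523 = 1063 W.
Radiated: εσ·A_surf·T⁴ with A_surf = 4πr² = 2.185 m².
T⁴ = 1063/(0.81·5.67×10⁻⁸·2.185) = 1.059×10¹⁰ K⁴.

T ≈ 321 K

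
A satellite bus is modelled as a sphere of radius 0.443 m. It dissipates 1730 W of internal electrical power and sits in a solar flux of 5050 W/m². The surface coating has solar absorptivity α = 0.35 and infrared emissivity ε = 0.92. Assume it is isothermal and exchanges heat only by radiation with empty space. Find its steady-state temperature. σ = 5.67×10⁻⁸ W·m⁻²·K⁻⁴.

At steady state, absorbed solar power + internal power = radiated power.
Absorbed: α·S·A_cross = 0.35·5050·0.6165 = 1090 W (cross-section πr²).
Total input = 1090 + 1730 = 2820 W.
Radiated: εσ·A_surf·T⁴ with A_surf = 4πr² = 2.466 m².
T⁴ = 2820/(0.92·5.67×10⁻⁸·2.466) = 2.192×10¹⁰ K⁴.

T ≈ 385 K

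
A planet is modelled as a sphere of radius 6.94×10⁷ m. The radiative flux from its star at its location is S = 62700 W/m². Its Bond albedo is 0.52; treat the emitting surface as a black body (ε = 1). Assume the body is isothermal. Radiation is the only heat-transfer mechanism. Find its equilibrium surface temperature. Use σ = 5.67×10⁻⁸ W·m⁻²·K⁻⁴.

T ≈ 604 K

At equilibrium, absorbed power = emitted power.
Absorbing cross-section = πr² = 1.513×10¹⁶ m²; emitting surface = 4πr² = 6.052×10¹⁶ m² (ratio 4).
(1−a)S·A_cross = εσ·A_surf·T⁴  ⇒  T⁴ = (1−a)S/(4σ).
T⁴ = 0.480·62700/(4·5.67×10⁻⁸) = 1.327×10¹¹ K⁴.
T = (1.327×10¹¹)^(1/4).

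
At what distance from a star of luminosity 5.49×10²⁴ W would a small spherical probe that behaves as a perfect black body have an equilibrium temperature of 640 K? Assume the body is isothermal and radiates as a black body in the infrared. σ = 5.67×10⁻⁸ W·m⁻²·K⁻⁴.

d ≈ 3.39×10⁹ m

For an isothermal black-emitting sphere, (1−a)S·πr² = σ·4πr²·T⁴ ⇒ S = 4σT⁴/(1−a).
S = 4·5.67×10⁻⁸·(640)⁴/1.00 = 38050 W/m².
Flux falls as S = L/(4πd²), so d = √(L/(4πS)) = √(5.49×10²⁴/(4π·38050)).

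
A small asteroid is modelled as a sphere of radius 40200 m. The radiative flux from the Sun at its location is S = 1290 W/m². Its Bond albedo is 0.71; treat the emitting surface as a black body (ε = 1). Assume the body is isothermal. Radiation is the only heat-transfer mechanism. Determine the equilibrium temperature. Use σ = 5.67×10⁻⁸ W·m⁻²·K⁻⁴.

At equilibrium, absorbed power = emitted power.
Absorbing cross-section = πr² = 5.077×10⁹ m²; emitting surface = 4πr² = 2.031×10¹⁰ m² (ratio 4).
(1−a)S·A_cross = εσ·A_surf·T⁴  ⇒  T⁴ = (1−a)S/(4σ).
T⁴ = 0.290·1290/(4·5.67×10⁻⁸) = 1.649×10⁹ K⁴.
T = (1.649×10⁹)^(1/4).

T ≈ 202 K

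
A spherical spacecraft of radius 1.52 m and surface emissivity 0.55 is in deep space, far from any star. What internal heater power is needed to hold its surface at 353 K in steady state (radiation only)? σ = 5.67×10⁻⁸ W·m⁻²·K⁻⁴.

P ≈ 14100 W

P = εσ·4πr²·T⁴.
4πr² = 29.03 m²; T⁴ = 1.553×10¹⁰ K⁴.
P = 0.55·5.67×10⁻⁸·29.03·1.553×10¹⁰.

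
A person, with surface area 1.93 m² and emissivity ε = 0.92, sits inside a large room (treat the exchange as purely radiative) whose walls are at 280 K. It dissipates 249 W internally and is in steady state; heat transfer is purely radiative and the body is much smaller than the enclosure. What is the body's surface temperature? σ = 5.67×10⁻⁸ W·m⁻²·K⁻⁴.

T ≈ 305 K

For a small grey body in a large enclosure, net radiated power = εσA(T⁴ − T_w⁴).
Steady state: P = εσA(T⁴ − T_w⁴) with A = 1.93 m².
T⁴ = P/(εσA) + T_w⁴ = 249/(0.92·5.67×10⁻⁸·1.930) + (280)⁴
    = 2.473×10⁹ + 6.147×10⁹ = 8.620×10⁹ K⁴.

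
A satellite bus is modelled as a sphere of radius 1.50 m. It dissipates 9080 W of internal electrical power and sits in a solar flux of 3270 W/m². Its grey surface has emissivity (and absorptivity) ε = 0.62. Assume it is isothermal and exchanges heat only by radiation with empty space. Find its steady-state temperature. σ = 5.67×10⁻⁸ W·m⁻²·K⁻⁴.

At steady state, absorbed solar power + internal power = radiated power.
Absorbed: α·S·A_cross = 0.62·3270·7.069 = 14330 W (cross-section πr²).
Total input = 14330 + 9080 = 23410 W.
Radiated: εσ·A_surf·T⁴ with A_surf = 4πr² = 28.27 m².
T⁴ = 23410/(0.62·5.67×10⁻⁸·28.27) = 2.355×10¹⁰ K⁴.

T ≈ 392 K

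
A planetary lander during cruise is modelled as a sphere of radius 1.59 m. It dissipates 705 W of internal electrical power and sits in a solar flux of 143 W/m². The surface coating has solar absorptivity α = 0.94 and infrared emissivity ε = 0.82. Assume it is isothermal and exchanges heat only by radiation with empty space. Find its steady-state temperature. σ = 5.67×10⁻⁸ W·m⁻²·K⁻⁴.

T ≈ 186 K

At steady state, absorbed solar power + internal power = radiated power.
Absorbed: α·S·A_cross = 0.94·143·7.942 = 1068 W (cross-section πr²).
Total input = 1068 + 705 = 1773 W.
Radiated: εσ·A_surf·T⁴ with A_surf = 4πr² = 31.77 m².
T⁴ = 1773/(0.82·5.67×10⁻⁸·31.77) = 1.200×10⁹ K⁴.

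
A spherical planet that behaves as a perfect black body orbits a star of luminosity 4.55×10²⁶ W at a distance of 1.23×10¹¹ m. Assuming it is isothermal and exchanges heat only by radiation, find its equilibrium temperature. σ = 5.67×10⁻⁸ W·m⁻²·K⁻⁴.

First find the stellar flux at distance d: S = L/(4πd²) = 4.55×10²⁶/(4π·(1.23×10¹¹)²) = 2393 W/m².
For an isothermal sphere, absorbed (1−a)S·πr² = emitted σ·4πr²·T⁴, so T⁴ = (1−a)S/(4σ).
T⁴ = 1.00·2393/(4·5.67×10⁻⁸) = 1.055×10¹⁰ K⁴.

T ≈ 321 K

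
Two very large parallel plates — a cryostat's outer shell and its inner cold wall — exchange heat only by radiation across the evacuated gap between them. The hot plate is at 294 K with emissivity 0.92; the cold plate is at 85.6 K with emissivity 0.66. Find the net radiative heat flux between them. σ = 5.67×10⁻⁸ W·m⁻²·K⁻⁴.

For two infinite grey parallel plates, q = σ(T₁⁴ − T₂⁴)/(1/ε₁ + 1/ε₂ − 1).
T₁⁴ − T₂⁴ = 7.471×10⁹ − 5.369×10⁷ = 7.417×10⁹ K⁴.
1/ε₁ + 1/ε₂ − 1 = 1.087 + 1.515 − 1 = 1.602.
q = 5.67×10⁻⁸ × 7.417×10⁹ / 1.602.

q ≈ 263 W/m²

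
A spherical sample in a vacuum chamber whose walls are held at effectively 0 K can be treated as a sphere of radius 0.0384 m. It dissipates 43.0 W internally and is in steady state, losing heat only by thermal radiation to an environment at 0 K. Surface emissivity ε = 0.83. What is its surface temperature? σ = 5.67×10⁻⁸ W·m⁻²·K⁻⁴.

T ≈ 471 K

Steady state: internal power = radiated power, P = εσA T⁴.
Radiating area A = 4πr² = 0.01853 m².
T⁴ = P/(εσA) = 43.0/(0.83·5.67×10⁻⁸·0.01853) = 4.931×10¹⁰ K⁴.
T = (4.931×10¹⁰)^(1/4).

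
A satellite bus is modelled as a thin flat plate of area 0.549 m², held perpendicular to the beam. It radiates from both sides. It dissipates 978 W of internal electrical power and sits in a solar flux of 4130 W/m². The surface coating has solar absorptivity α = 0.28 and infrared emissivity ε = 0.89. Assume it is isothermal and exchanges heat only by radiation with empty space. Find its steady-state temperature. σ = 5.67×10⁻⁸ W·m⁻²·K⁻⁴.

At steady state, absorbed solar power + internal power = radiated power.
Absorbed: α·S·A_cross = 0.28·4130·0.5490 = 634.9 W (cross-section A).
Total input = 634.9 + 978 = 1613 W.
Radiated: εσ·A_surf·T⁴ with A_surf = 2A = 1.098 m².
T⁴ = 1613/(0.89·5.67×10⁻⁸·1.098) = 2.911×10¹⁰ K⁴.

T ≈ 413 K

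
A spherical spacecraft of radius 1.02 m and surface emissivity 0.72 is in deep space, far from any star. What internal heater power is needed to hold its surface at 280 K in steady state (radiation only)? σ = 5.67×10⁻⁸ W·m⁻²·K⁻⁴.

P = εσ·4πr²·T⁴.
4πr² = 13.07 m²; T⁴ = 6.147×10⁹ K⁴.
P = 0.72·5.67×10⁻⁸·13.07·6.147×10⁹.

P ≈ 3280 W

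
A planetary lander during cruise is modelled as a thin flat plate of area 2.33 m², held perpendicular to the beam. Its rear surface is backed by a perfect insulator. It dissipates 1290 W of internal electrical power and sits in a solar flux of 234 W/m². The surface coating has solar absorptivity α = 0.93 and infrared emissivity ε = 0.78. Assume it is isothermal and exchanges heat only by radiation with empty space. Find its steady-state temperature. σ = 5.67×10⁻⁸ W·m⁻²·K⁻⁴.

T ≈ 363 K

At steady state, absorbed solar power + internal power = radiated power.
Absorbed: α·S·A_cross = 0.93·234·2.330 = 507.1 W (cross-section A).
Total input = 507.1 + 1290 = 1797 W.
Radiated: εσ·A_surf·T⁴ with A_surf = A = 2.330 m².
T⁴ = 1797/(0.78·5.67×10⁻⁸·2.330) = 1.744×10¹⁰ K⁴.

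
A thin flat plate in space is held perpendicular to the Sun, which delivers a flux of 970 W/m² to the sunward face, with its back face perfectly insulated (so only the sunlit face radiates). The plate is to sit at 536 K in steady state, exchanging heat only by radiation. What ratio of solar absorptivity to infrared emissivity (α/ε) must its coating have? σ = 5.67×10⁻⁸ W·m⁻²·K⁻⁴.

Balance: αS·A = εσ·1A·T⁴ ⇒ α/ε = σT⁴/S.
α/ε = 5.67×10⁻⁸·(536)⁴/970 = 5.67×10⁻⁸·8.254×10¹⁰/970.

α/ε ≈ 4.82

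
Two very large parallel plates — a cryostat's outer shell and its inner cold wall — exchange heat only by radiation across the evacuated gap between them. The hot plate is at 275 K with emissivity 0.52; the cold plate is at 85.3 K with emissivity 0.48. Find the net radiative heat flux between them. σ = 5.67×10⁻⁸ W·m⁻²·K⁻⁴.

For two infinite grey parallel plates, q = σ(T₁⁴ − T₂⁴)/(1/ε₁ + 1/ε₂ − 1).
T₁⁴ − T₂⁴ = 5.719×10⁹ − 5.294×10⁷ = 5.666×10⁹ K⁴.
1/ε₁ + 1/ε₂ − 1 = 1.923 + 2.083 − 1 = 3.006.
q = 5.67×10⁻⁸ × 5.666×10⁹ / 3.006.

q ≈ 107 W/m²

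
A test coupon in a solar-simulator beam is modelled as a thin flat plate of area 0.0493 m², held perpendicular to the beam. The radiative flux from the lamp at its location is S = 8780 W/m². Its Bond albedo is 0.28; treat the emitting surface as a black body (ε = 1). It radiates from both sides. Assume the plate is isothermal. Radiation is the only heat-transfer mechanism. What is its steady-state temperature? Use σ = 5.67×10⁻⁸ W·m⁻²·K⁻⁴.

T ≈ 486 K

At equilibrium, absorbed power = emitted power.
Absorbing cross-section = A = 0.04930 m²; emitting surface = 2A = 0.09860 m² (ratio 2).
(1−a)S·A_cross = εσ·A_surf·T⁴  ⇒  T⁴ = (1−a)S/(2σ).
T⁴ = 0.720·8780/(2·5.67×10⁻⁸) = 5.575×10¹⁰ K⁴.
T = (5.575×10¹⁰)^(1/4).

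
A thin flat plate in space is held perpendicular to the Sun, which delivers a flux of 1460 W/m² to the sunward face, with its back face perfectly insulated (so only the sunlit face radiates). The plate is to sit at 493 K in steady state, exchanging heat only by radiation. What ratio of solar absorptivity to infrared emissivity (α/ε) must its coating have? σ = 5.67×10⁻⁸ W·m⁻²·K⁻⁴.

α/ε ≈ 2.29

Balance: αS·A = εσ·1A·T⁴ ⇒ α/ε = σT⁴/S.
α/ε = 5.67×10⁻⁸·(493)⁴/1460 = 5.67×10⁻⁸·5.907×10¹⁰/1460.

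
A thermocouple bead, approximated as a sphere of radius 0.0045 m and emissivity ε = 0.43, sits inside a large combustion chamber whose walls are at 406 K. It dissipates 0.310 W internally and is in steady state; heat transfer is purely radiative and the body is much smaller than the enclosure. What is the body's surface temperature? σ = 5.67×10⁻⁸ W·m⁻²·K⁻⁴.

T ≈ 527 K

For a small grey body in a large enclosure, net radiated power = εσA(T⁴ − T_w⁴).
Steady state: P = εσA(T⁴ − T_w⁴) with A = 4πr² = 2.545×10⁻⁴ m².
T⁴ = P/(εσA) + T_w⁴ = 0.310/(0.43·5.67×10⁻⁸·2.545×10⁻⁴) + (406)⁴
    = 4.997×10¹⁰ + 2.717×10¹⁰ = 7.714×10¹⁰ K⁴.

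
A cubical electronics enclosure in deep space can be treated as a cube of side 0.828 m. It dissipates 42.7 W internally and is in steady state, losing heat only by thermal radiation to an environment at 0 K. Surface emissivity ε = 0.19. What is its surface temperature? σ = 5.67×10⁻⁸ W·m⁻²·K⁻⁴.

Steady state: internal power = radiated power, P = εσA T⁴.
Radiating area A = 6L² = 4.114 m².
T⁴ = P/(εσA) = 42.7/(0.19·5.67×10⁻⁸·4.114) = 9.636×10⁸ K⁴.
T = (9.636×10⁸)^(1/4).

T ≈ 176 K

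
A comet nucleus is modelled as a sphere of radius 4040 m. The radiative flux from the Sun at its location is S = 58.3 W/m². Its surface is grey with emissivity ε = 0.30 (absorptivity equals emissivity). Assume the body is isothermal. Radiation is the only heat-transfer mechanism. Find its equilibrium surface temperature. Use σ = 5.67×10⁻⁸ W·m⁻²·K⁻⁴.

At equilibrium, absorbed power = emitted power.
Absorbing cross-section = πr² = 5.128×10⁷ m²; emitting surface = 4πr² = 2.051×10⁸ m² (ratio 4).
εS·A_cross = εσ·A_surf·T⁴  ⇒  T⁴ = S/(4σ)   (ε cancels).
T⁴ = 58.3/(4·5.67×10⁻⁸) = 2.571×10⁸ K⁴.
T = (2.571×10⁸)^(1/4).

T ≈ 127 K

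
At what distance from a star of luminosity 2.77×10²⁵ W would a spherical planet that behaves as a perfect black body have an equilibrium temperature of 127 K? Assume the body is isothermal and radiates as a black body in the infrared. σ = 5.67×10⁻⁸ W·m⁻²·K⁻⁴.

For an isothermal black-emitting sphere, (1−a)S·πr² = σ·4πr²·T⁴ ⇒ S = 4σT⁴/(1−a).
S = 4·5.67×10⁻⁸·(127)⁴/1.00 = 59.00 W/m².
Flux falls as S = L/(4πd²), so d = √(L/(4πS)) = √(2.77×10²⁵/(4π·59.00)).

d ≈ 1.93×10¹¹ m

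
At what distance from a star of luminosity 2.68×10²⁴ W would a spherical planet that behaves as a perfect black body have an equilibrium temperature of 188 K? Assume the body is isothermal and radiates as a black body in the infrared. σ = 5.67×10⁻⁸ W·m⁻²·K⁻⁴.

For an isothermal black-emitting sphere, (1−a)S·πr² = σ·4πr²·T⁴ ⇒ S = 4σT⁴/(1−a).
S = 4·5.67×10⁻⁸·(188)⁴/1.00 = 283.3 W/m².
Flux falls as S = L/(4πd²), so d = √(L/(4πS)) = √(2.68×10²⁴/(4π·283.3)).

d ≈ 2.74×10¹⁰ m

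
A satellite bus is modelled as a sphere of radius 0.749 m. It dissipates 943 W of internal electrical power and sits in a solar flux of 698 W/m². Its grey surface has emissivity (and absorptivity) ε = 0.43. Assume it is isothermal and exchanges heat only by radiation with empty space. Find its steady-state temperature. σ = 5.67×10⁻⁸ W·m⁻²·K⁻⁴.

At steady state, absorbed solar power + internal power = radiated power.
Absorbed: α·S·A_cross = 0.43·698·1.762 = 529.0 W (cross-section πr²).
Total input = 529.0 + 943 = 1472 W.
Radiated: εσ·A_surf·T⁴ with A_surf = 4πr² = 7.050 m².
T⁴ = 1472/(0.43·5.67×10⁻⁸·7.050) = 8.564×10⁹ K⁴.

T ≈ 304 K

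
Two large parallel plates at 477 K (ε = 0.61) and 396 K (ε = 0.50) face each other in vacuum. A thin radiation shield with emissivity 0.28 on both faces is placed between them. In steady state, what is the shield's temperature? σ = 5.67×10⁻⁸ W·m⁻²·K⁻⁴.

In steady state the net flux on the hot side equals that on the cold side.
σ(T₁⁴−T_s⁴)/D₁ = σ(T_s⁴−T₂⁴)/D₂, with D₁ = 1/ε₁+1/ε_s−1 = 4.211, D₂ = 1/ε_s+1/ε₂−1 = 4.571.
Solve for T_s⁴: T_s⁴ = (D₂·T₁⁴ + D₁·T₂⁴)/(D₁+D₂) = 3.874×10¹⁰ K⁴.

T_s ≈ 444 K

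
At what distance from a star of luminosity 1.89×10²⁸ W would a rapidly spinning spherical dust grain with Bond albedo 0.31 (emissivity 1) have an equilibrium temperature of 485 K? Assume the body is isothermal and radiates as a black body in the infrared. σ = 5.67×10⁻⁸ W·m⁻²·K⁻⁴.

d ≈ 2.88×10¹¹ m

For an isothermal black-emitting sphere, (1−a)S·πr² = σ·4πr²·T⁴ ⇒ S = 4σT⁴/(1−a).
S = 4·5.67×10⁻⁸·(485)⁴/0.690 = 18190 W/m².
Flux falls as S = L/(4πd²), so d = √(L/(4πS)) = √(1.89×10²⁸/(4π·18190)).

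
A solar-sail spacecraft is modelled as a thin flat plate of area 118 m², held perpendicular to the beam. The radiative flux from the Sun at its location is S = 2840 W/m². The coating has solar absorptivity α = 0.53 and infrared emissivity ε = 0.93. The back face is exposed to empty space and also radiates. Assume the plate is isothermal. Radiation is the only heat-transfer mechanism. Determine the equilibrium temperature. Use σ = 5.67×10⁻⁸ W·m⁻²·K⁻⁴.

T ≈ 346 K

At equilibrium, absorbed power = emitted power.
Absorbing cross-section = A = 118.0 m²; emitting surface = 2A = 236.0 m² (ratio 2).
αS·A_cross = εσ·A_surf·T⁴  ⇒  T⁴ = αS/(ε·2σ).
T⁴ = 0.530·2840/(0.93·2·5.67×10⁻⁸) = 1.427×10¹⁰ K⁴.
T = (1.427×10¹⁰)^(1/4).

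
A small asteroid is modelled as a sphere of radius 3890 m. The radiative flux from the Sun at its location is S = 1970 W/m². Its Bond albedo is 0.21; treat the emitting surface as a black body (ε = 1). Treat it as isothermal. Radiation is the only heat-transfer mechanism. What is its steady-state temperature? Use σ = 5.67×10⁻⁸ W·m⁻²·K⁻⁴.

T ≈ 288 K

At equilibrium, absorbed power = emitted power.
Absorbing cross-section = πr² = 4.754×10⁷ m²; emitting surface = 4πr² = 1.902×10⁸ m² (ratio 4).
(1−a)S·A_cross = εσ·A_surf·T⁴  ⇒  T⁴ = (1−a)S/(4σ).
T⁴ = 0.790·1970/(4·5.67×10⁻⁸) = 6.862×10⁹ K⁴.
T = (6.862×10⁹)^(1/4).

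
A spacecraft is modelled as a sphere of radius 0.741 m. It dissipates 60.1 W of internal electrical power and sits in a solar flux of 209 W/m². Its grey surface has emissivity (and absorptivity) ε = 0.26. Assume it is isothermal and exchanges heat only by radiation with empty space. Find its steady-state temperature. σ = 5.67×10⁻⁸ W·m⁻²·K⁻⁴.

At steady state, absorbed solar power + internal power = radiated power.
Absorbed: α·S·A_cross = 0.26·209·1.725 = 93.74 W (cross-section πr²).
Total input = 93.74 + 60.1 = 153.8 W.
Radiated: εσ·A_surf·T⁴ with A_surf = 4πr² = 6.900 m².
T⁴ = 153.8/(0.26·5.67×10⁻⁸·6.900) = 1.512×10⁹ K⁴.

T ≈ 197 K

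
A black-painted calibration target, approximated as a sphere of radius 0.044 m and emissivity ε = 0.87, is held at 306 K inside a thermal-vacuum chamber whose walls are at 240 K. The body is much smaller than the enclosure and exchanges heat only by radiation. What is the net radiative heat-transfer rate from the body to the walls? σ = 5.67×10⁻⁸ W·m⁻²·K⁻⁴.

For a small grey body in a large enclosure: P_net = εσA(T_body⁴ − T_wall⁴).
A = 4πr² = 0.02433 m²; T_body⁴ − T_wall⁴ = 8.768×10⁹ − 3.318×10⁹ = 5.450×10⁹ K⁴.
|P_net| = 0.87·5.67×10⁻⁸·0.02433·5.450×10⁹.

P_net ≈ 6.54 W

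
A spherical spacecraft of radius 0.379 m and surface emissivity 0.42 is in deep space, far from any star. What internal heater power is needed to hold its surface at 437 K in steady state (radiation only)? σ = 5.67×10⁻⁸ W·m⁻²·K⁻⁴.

P ≈ 1570 W

P = εσ·4πr²·T⁴.
4πr² = 1.805 m²; T⁴ = 3.647×10¹⁰ K⁴.
P = 0.42·5.67×10⁻⁸·1.805·3.647×10¹⁰.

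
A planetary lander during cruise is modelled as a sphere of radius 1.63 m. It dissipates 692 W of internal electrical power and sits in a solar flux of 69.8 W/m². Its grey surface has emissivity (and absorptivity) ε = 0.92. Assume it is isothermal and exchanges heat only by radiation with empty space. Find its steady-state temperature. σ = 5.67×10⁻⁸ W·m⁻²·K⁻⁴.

T ≈ 163 K

At steady state, absorbed solar power + internal power = radiated power.
Absorbed: α·S·A_cross = 0.92·69.8·8.347 = 536.0 W (cross-section πr²).
Total input = 536.0 + 692 = 1228 W.
Radiated: εσ·A_surf·T⁴ with A_surf = 4πr² = 33.39 m².
T⁴ = 1228/(0.92·5.67×10⁻⁸·33.39) = 7.051×10⁸ K⁴.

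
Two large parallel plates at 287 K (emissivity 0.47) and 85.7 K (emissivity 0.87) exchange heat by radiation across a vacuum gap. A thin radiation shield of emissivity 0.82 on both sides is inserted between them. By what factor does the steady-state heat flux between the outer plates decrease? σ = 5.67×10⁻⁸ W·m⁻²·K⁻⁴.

Without shield: q₀ = σΔ(T⁴)/(1/ε₁+1/ε₂−1) with denominator 2.277.
With shield the two gaps are in series; the resistances add: (1/ε₁+1/ε_s−1)+(1/ε_s+1/ε₂−1) = 2.347+1.369 = 3.716.
Heat-flux ratio q₀/q = 3.716/2.277.

factor ≈ 1.63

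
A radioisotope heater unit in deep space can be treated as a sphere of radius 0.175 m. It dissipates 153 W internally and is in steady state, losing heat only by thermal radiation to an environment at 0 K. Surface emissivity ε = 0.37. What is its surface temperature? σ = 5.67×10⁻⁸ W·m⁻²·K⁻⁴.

T ≈ 371 K

Steady state: internal power = radiated power, P = εσA T⁴.
Radiating area A = 4πr² = 0.3848 m².
T⁴ = P/(εσA) = 153/(0.37·5.67×10⁻⁸·0.3848) = 1.895×10¹⁰ K⁴.
T = (1.895×10¹⁰)^(1/4).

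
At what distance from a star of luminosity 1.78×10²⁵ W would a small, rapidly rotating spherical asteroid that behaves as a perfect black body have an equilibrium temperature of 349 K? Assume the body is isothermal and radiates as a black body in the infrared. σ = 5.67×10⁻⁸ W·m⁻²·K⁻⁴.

For an isothermal black-emitting sphere, (1−a)S·πr² = σ·4πr²·T⁴ ⇒ S = 4σT⁴/(1−a).
S = 4·5.67×10⁻⁸·(349)⁴/1.00 = 3365 W/m².
Flux falls as S = L/(4πd²), so d = √(L/(4πS)) = √(1.78×10²⁵/(4π·3365)).

d ≈ 2.05×10¹⁰ m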